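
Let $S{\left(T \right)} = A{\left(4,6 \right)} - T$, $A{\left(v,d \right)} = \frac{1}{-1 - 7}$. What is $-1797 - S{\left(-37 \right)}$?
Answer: $- \frac{14671}{8} \approx -1833.9$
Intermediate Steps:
$A{\left(v,d \right)} = - \frac{1}{8}$ ($A{\left(v,d \right)} = \frac{1}{-8} = - \frac{1}{8}$)
$S{\left(T \right)} = - \frac{1}{8} - T$
$-1797 - S{\left(-37 \right)} = -1797 - \left(- \frac{1}{8} - -37\right) = -1797 - \left(- \frac{1}{8} + 37\right) = -1797 - \frac{295}{8} = - \frac{14671}{8}$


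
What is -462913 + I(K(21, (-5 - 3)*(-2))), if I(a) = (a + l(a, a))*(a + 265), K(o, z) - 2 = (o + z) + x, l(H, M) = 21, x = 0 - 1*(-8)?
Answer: -441697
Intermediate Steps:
x = 8 (x = 0 + 8 = 8)
K(o, z) = 10 + o + z (K(o, z) = 2 + ((o + z) + 8) = 2 + (8 + o + z) = 10 + o + z)
I(a) = (21 + a)*(265 + a) (I(a) = (a + 21)*(a + 265) = (21 + a)*(265 + a))
-462913 + I(K(21, (-5 - 3)*(-2))) = -462913 + (5565 + (10 + 21 + (-5 - 3)*(-2))**2 + 286*(10 + 21 + (-5 - 3)*(-2))) = -462913 + (5565 + (10 + 21 - 8*(-2))**2 + 286*(10 + 21 - 8*(-2))) = -462913 + (5565 + (10 + 21 + 16)**2 + 286*(10 + 21 + 16)) = -462913 + (5565 + 47**2 + 286*47) = -462913 + (5565 + 2209 + 13442) = -462913 + 21216 = -441697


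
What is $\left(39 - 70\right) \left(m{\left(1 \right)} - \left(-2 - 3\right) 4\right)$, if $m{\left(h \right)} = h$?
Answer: $-651$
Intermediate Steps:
$\left(39 - 70\right) \left(m{\left(1 \right)} - \left(-2 - 3\right) 4\right) = \left(39 - 70\right) \left(1 - \left(-2 - 3\right) 4\right) = - 31 \left(1 - \left(-5\right) 4\right) = - 31 \left(1 - -20\right) = - 31 \left(1 + 20\right) = \left(-31\right) 21 = -651$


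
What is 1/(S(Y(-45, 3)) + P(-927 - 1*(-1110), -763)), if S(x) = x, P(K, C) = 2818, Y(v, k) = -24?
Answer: 1/2794 ≈ 0.00035791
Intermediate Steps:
1/(S(Y(-45, 3)) + P(-927 - 1*(-1110), -763)) = 1/(-24 + 2818) = 1/2794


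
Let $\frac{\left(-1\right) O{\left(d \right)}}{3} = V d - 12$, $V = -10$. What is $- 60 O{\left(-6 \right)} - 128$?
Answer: $8512$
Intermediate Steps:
$O{\left(d \right)} = 36 + 30 d$ ($O{\left(d \right)} = - 3 \left(- 10 d - 12\right) = - 3 \left(-12 - 10 d\right) = 36 + 30 d$)
$- 60 O{\left(-6 \right)} - 128 = - 60 \left(36 + 30 \left(-6\right)\right) - 128 = - 60 \left(36 - 180\right) - 128 = \left(-60\right) \left(-144\right) - 128 = 8640 - 128 = 8512$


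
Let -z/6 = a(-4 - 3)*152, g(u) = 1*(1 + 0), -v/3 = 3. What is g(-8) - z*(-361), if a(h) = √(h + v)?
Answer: 1 - 1316928*I ≈ 1.0 - 1.3169e+6*I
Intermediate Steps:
v = -9 (v = -3*3 = -9)
g(u) = 1 (g(u) = 1*1 = 1)
a(h) = √(-9 + h) (a(h) = √(h - 9) = √(-9 + h))
z = -3648*I (z = -6*√(-9 + (-4 - 3))*152 = -6*√(-9 - 7)*152 = -6*√(-16)*152 = -6*4*I*152 = -3648*I ≈ -3648.0*I)
g(-8) - z*(-361) = 1 - (-3648)*I*(-361) = 1 + (3648*I)*(-361) = 1 - 1316928*I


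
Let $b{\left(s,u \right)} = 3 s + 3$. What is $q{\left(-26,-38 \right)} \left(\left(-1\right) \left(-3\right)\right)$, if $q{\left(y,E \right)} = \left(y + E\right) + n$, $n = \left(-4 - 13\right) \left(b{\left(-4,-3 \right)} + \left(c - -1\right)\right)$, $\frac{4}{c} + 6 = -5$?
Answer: $\frac{2580}{11} \approx 234.55$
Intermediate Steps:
$c = - \frac{4}{11}$ ($c = \frac{4}{-6 - 5} = \frac{4}{-11} = 4 \left(- \frac{1}{11}\right) = - \frac{4}{11} \approx -0.36364$)
$b{\left(s,u \right)} = 3 + 3 s$
$n = \frac{1564}{11}$ ($n = \left(-4 - 13\right) \left(\left(3 + 3 \left(-4\right)\right) - - \frac{7}{11}\right) = - 17 \left(\left(3 - 12\right) + \left(- \frac{4}{11} + 1\right)\right) = - 17 \left(-9 + \frac{7}{11}\right) = \left(-17\right) \left(- \frac{92}{11}\right) = \frac{1564}{11} \approx 142.18$)
$q{\left(y,E \right)} = \frac{1564}{11} + E + y$ ($q{\left(y,E \right)} = \left(y + E\right) + \frac{1564}{11} = \left(E + y\right) + \frac{1564}{11} = \frac{1564}{11} + E + y$)
$q{\left(-26,-38 \right)} \left(\left(-1\right) \left(-3\right)\right) = \left(\frac{1564}{11} - 38 - 26\right) \left(\left(-1\right) \left(-3\right)\right) = \frac{860}{11} \cdot 3 = \frac{2580}{11}$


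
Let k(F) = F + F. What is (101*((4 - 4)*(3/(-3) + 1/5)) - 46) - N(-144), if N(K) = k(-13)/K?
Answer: -3325/72 ≈ -46.181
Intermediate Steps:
k(F) = 2*F
N(K) = -26/K (N(K) = (2*(-13))/K = -26/K)
(101*((4 - 4)*(3/(-3) + 1/5)) - 46) - N(-144) = (101*((4 - 4)*(3/(-3) + 1/5)) - 46) - (-26)/(-144) = (101*(0*(3*(-1/3) + 1*(1/5))) - 46) - (-26)*(-1)/144 = (101*(0*(-1 + 1/5)) - 46) - 1*13/72 = (101*(0*(-4/5)) - 46) - 13/72 = (101*0 - 46) - 13/72 = (0 - 46) - 13/72 = -46 - 13/72 = -3325/72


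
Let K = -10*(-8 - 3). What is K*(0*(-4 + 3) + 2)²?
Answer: 440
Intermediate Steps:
K = 110 (K = -10*(-11) = 110)
K*(0*(-4 + 3) + 2)² = 110*(0*(-4 + 3) + 2)² = 110*(0*(-1) + 2)² = 110*(0 + 2)² = 110*2² = 110*4 = 440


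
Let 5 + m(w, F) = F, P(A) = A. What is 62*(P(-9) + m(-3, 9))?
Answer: -310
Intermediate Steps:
m(w, F) = -5 + F
62*(P(-9) + m(-3, 9)) = 62*(-9 + (-5 + 9)) = 62*(-9 + 4) = 62*(-5) = -310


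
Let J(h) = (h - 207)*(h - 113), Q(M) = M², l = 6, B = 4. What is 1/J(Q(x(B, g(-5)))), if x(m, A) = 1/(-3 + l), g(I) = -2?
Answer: 81/1891792 ≈ 4.2817e-5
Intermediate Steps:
x(m, A) = ⅓ (x(m, A) = 1/(-3 + 6) = 1/3 = ⅓)
J(h) = (-207 + h)*(-113 + h)
1/J(Q(x(B, g(-5)))) = 1/(23391 + ((⅓)²)² - 320*(⅓)²) = 1/(23391 + (⅑)² - 320*⅑) = 1/(23391 + 1/81 - 320/9) = 1/(1891792/81) = 81/1891792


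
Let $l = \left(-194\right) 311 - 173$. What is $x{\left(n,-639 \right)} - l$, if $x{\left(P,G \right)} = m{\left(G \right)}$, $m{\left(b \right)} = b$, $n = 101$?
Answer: $59868$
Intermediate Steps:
$x{\left(P,G \right)} = G$
$l = -60507$ ($l = -60334 - 173 = -60507$)
$x{\left(n,-639 \right)} - l = -639 - -60507 = -639 + 60507 = 59868$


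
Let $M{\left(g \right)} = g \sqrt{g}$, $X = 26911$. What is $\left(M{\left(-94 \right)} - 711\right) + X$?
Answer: $26200 - 94 i \sqrt{94} \approx 26200.0 - 911.36 i$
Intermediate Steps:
$M{\left(g \right)} = g^{\frac{3}{2}}$
$\left(M{\left(-94 \right)} - 711\right) + X = \left(\left(-94\right)^{\frac{3}{2}} - 711\right) + 26911 = \left(- 94 i \sqrt{94} - 711\right) + 26911 = \left(-711 - 94 i \sqrt{94}\right) + 26911 = 26200 - 94 i \sqrt{94}$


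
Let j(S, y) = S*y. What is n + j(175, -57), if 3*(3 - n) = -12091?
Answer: -17825/3 ≈ -5941.7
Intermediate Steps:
n = 12100/3 (n = 3 - ⅓*(-12091) = 3 + 12091/3 = 12100/3 ≈ 4033.3)
n + j(175, -57) = 12100/3 + 175*(-57) = 12100/3 - 9975 = -17825/3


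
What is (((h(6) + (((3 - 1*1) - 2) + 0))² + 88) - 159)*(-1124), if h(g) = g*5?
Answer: -931796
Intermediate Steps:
h(g) = 5*g
(((h(6) + (((3 - 1*1) - 2) + 0))² + 88) - 159)*(-1124) = (((5*6 + (((3 - 1*1) - 2) + 0))² + 88) - 159)*(-1124) = (((30 + (((3 - 1) - 2) + 0))² + 88) - 159)*(-1124) = (((30 + ((2 - 2) + 0))² + 88) - 159)*(-1124) = (((30 + (0 + 0))² + 88) - 159)*(-1124) = (((30 + 0)² + 88) - 159)*(-1124) = ((30² + 88) - 159)*(-1124) = ((900 + 88) - 159)*(-1124) = (988 - 159)*(-1124) = 829*(-1124) = -931796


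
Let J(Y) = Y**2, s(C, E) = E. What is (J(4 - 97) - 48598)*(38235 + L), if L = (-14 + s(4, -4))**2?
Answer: -1540393491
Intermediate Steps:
L = 324 (L = (-14 - 4)**2 = (-18)**2 = 324)
(J(4 - 97) - 48598)*(38235 + L) = ((4 - 97)**2 - 48598)*(38235 + 324) = ((-93)**2 - 48598)*38559 = (8649 - 48598)*38559 = -39949*38559 = -1540393491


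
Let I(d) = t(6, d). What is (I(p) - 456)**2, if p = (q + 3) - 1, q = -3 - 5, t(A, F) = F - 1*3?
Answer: 216225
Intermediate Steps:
t(A, F) = -3 + F (t(A, F) = F - 3 = -3 + F)
q = -8
p = -6 (p = (-8 + 3) - 1 = -5 - 1 = -6)
I(d) = -3 + d
(I(p) - 456)**2 = ((-3 - 6) - 456)**2 = (-9 - 456)**2 = (-465)**2 = 216225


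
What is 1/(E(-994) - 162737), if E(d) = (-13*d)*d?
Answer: -1/13007205 ≈ -7.6880e-8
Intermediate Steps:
E(d) = -13*d**2
1/(E(-994) - 162737) = 1/(-13*(-994)**2 - 162737) = 1/(-13*988036 - 162737) = 1/(-12844468 - 162737) = 1/(-13007205) = -1/13007205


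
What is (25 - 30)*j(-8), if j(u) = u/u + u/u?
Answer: -10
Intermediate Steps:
j(u) = 2 (j(u) = 1 + 1 = 2)
(25 - 30)*j(-8) = (25 - 30)*2 = -5*2 = -10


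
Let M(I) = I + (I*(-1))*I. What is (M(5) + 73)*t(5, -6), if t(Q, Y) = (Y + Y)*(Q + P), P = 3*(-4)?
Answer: 4452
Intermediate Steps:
P = -12
t(Q, Y) = 2*Y*(-12 + Q) (t(Q, Y) = (Y + Y)*(Q - 12) = (2*Y)*(-12 + Q) = 2*Y*(-12 + Q))
M(I) = I - I**2 (M(I) = I + (-I)*I = I - I**2)
(M(5) + 73)*t(5, -6) = (5*(1 - 1*5) + 73)*(2*(-6)*(-12 + 5)) = (5*(1 - 5) + 73)*(2*(-6)*(-7)) = (5*(-4) + 73)*84 = (-20 + 73)*84 = 53*84 = 4452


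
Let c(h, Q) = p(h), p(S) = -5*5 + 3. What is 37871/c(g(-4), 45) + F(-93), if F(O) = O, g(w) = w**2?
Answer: -39917/22 ≈ -1814.4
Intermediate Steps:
p(S) = -22 (p(S) = -25 + 3 = -22)
c(h, Q) = -22
37871/c(g(-4), 45) + F(-93) = 37871/(-22) - 93 = 37871*(-1/22) - 93 = -37871/22 - 93 = -39917/22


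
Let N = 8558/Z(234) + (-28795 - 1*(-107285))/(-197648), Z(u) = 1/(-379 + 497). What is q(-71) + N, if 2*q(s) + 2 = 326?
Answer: 99812793699/98824 ≈ 1.0100e+6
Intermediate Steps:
q(s) = 162 (q(s) = -1 + (½)*326 = -1 + 163 = 162)
Z(u) = 1/118
N = 99796784211/98824 (N = 8558/(1/118) + (-28795 - 1*(-107285))/(-197648) = 8558*118 + (-28795 + 107285)*(-1/197648) = 1009844 + 78490*(-1/197648) = 1009844 - 39245/98824 = 99796784211/98824 ≈ 1.0098e+6)
q(-71) + N = 162 + 99796784211/98824 = 99812793699/98824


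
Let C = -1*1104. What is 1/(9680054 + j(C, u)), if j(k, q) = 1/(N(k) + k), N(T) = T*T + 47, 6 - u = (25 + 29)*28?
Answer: 1217759/11787972878987 ≈ 1.0331e-7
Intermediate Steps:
u = -1506 (u = 6 - (25 + 29)*28 = 6 - 54*28 = 6 - 1*1512 = 6 - 1512 = -1506)
N(T) = 47 + T**2 (N(T) = T**2 + 47 = 47 + T**2)
C = -1104
j(k, q) = 1/(47 + k + k**2) (j(k, q) = 1/((47 + k**2) + k) = 1/(47 + k + k**2))
1/(9680054 + j(C, u)) = 1/(9680054 + 1/(47 - 1104 + (-1104)**2)) = 1/(9680054 + 1/(47 - 1104 + 1218816)) = 1/(9680054 + 1/1217759) = 1/(11787972878987/1217759) = 1217759/11787972878987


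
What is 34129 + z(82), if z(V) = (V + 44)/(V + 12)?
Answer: 1604126/47 ≈ 34130.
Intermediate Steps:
z(V) = (44 + V)/(12 + V)
34129 + z(82) = 34129 + (44 + 82)/(12 + 82) = 34129 + 126/94 = 34129 + (1/94)*126 = 34129 + 63/47 = 1604126/47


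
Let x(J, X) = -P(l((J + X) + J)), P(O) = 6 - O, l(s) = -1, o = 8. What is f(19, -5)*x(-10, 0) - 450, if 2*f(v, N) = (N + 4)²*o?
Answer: -478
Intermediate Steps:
f(v, N) = 4*(4 + N)² (f(v, N) = ((N + 4)²*8)/2 = ((4 + N)²*8)/2 = (8*(4 + N)²)/2 = 4*(4 + N)²)
x(J, X) = -7 (x(J, X) = -(6 - 1*(-1)) = -(6 + 1) = -1*7 = -7)
f(19, -5)*x(-10, 0) - 450 = (4*(4 - 5)²)*(-7) - 450 = (4*(-1)²)*(-7) - 450 = (4*1)*(-7) - 450 = 4*(-7) - 450 = -28 - 450 = -478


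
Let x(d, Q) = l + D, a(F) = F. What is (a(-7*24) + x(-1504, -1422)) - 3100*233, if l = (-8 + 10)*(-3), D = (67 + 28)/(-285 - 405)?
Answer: -99701431/138 ≈ -7.2247e+5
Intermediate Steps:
D = -19/138 (D = 95/(-690) = 95*(-1/690) = -19/138 ≈ -0.13768)
l = -6 (l = 2*(-3) = -6)
x(d, Q) = -847/138 (x(d, Q) = -6 - 19/138 = -847/138)
(a(-7*24) + x(-1504, -1422)) - 3100*233 = (-7*24 - 847/138) - 3100*233 = (-168 - 847/138) - 722300 = -24031/138 - 722300 = -99701431/138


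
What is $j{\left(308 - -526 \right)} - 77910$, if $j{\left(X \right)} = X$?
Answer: $-77076$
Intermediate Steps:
$j{\left(308 - -526 \right)} - 77910 = \left(308 - -526\right) - 77910 = \left(308 + 526\right) - 77910 = 834 - 77910 = -77076$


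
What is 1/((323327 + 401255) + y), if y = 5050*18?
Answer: 1/815482 ≈ 1.2263e-6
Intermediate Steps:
y = 90900
1/((323327 + 401255) + y) = 1/((323327 + 401255) + 90900) = 1/(724582 + 90900) = 1/815482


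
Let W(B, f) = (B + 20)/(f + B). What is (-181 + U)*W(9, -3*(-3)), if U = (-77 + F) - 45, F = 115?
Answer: -2726/9 ≈ -302.89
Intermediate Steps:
U = -7 (U = (-77 + 115) - 45 = 38 - 45 = -7)
W(B, f) = (20 + B)/(B + f)
(-181 + U)*W(9, -3*(-3)) = (-181 - 7)*((20 + 9)/(9 - 3*(-3))) = -188*29/(9 + 9) = -188*29/18 = -2726/9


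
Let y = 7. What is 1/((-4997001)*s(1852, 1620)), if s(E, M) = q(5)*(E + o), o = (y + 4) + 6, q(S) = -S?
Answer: 1/46696974345 ≈ 2.1415e-11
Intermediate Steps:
o = 17 (o = (7 + 4) + 6 = 11 + 6 = 17)
s(E, M) = -85 - 5*E (s(E, M) = (-1*5)*(E + 17) = -5*(17 + E) = -85 - 5*E)
1/((-4997001)*s(1852, 1620)) = 1/((-4997001)*(-85 - 5*1852)) = -1/(4997001*(-85 - 9260)) = -1/4997001/(-9345) = -1/4997001*(-1/9345) = 1/46696974345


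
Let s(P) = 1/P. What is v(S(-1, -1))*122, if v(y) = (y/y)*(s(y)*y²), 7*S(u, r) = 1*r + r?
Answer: -244/7 ≈ -34.857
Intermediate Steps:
s(P) = 1/P
S(u, r) = 2*r/7 (S(u, r) = (1*r + r)/7 = (r + r)/7 = (2*r)/7 = 2*r/7)
v(y) = y (v(y) = (y/y)*(y²/y) = 1*y = y)
v(S(-1, -1))*122 = ((2/7)*(-1))*122 = -2/7*122 = -244/7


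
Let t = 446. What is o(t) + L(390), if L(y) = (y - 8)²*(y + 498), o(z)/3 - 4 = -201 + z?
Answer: 129581259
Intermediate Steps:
o(z) = -591 + 3*z (o(z) = 12 + 3*(-201 + z) = 12 + (-603 + 3*z) = -591 + 3*z)
L(y) = (-8 + y)²*(498 + y)
o(t) + L(390) = (-591 + 3*446) + (-8 + 390)²*(498 + 390) = (-591 + 1338) + 382²*888 = 747 + 145924*888 = 747 + 129580512 = 129581259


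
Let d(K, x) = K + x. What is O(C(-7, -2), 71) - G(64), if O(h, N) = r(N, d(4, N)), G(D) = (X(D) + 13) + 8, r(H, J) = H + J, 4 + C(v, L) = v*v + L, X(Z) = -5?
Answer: 130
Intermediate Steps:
C(v, L) = -4 + L + v² (C(v, L) = -4 + (v*v + L) = -4 + (v² + L) = -4 + (L + v²) = -4 + L + v²)
G(D) = 16 (G(D) = (-5 + 13) + 8 = 8 + 8 = 16)
O(h, N) = 4 + 2*N (O(h, N) = N + (4 + N) = 4 + 2*N)
O(C(-7, -2), 71) - G(64) = (4 + 2*71) - 1*16 = (4 + 142) - 16 = 146 - 16 = 130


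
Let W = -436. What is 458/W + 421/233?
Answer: 38421/50794 ≈ 0.75641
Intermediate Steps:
458/W + 421/233 = 458/(-436) + 421/233 = 458*(-1/436) + 421*(1/233) = -229/218 + 421/233 = 38421/50794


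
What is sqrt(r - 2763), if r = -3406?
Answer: I*sqrt(6169) ≈ 78.543*I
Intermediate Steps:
sqrt(r - 2763) = sqrt(-3406 - 2763) = sqrt(-6169) = I*sqrt(6169)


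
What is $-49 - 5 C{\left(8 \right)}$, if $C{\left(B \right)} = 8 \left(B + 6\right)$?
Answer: $-609$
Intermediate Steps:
$C{\left(B \right)} = 48 + 8 B$ ($C{\left(B \right)} = 8 \left(6 + B\right) = 48 + 8 B$)
$-49 - 5 C{\left(8 \right)} = -49 - 5 \left(48 + 8 \cdot 8\right) = -49 - 5 \left(48 + 64\right) = -49 - 560 = -609$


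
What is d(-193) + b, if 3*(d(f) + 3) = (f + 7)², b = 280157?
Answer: 291686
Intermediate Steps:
d(f) = -3 + (7 + f)²/3 (d(f) = -3 + (f + 7)²/3 = -3 + (7 + f)²/3)
d(-193) + b = (-3 + (7 - 193)²/3) + 280157 = (-3 + (⅓)*(-186)²) + 280157 = (-3 + (⅓)*34596) + 280157 = (-3 + 11532) + 280157 = 11529 + 280157 = 291686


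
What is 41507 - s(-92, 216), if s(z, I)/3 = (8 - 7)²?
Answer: 41504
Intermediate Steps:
s(z, I) = 3 (s(z, I) = 3*(8 - 7)² = 3*1² = 3*1 = 3)
41507 - s(-92, 216) = 41507 - 1*3 = 41507 - 3 = 41504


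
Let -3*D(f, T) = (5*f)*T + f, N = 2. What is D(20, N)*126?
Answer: -9240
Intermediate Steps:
D(f, T) = -f/3 - 5*T*f/3 (D(f, T) = -((5*f)*T + f)/3 = -(5*T*f + f)/3 = -(f + 5*T*f)/3 = -f/3 - 5*T*f/3)
D(20, N)*126 = -1/3*20*(1 + 5*2)*126 = -1/3*20*(1 + 10)*126 = -1/3*20*11*126 = -220/3*126 = -9240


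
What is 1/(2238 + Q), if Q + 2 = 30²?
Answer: 1/3136 ≈ 0.00031888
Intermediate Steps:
Q = 898 (Q = -2 + 30² = -2 + 900 = 898)
1/(2238 + Q) = 1/(2238 + 898) = 1/3136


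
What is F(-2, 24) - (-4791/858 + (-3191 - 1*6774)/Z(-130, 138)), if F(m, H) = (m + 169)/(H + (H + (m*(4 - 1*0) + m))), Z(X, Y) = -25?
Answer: -5279421/13585 ≈ -388.62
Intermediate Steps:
F(m, H) = (169 + m)/(2*H + 5*m) (F(m, H) = (169 + m)/(H + (H + (m*(4 + 0) + m))) = (169 + m)/(H + (H + (m*4 + m))) = (169 + m)/(H + (H + (4*m + m))) = (169 + m)/(H + (H + 5*m)) = (169 + m)/(2*H + 5*m))
F(-2, 24) - (-4791/858 + (-3191 - 1*6774)/Z(-130, 138)) = (169 - 2)/(2*24 + 5*(-2)) - (-4791/858 + (-3191 - 1*6774)/(-25)) = 167/(48 - 10) - (-4791*1/858 + (-3191 - 6774)*(-1/25)) = 167/38 - (-1597/286 - 9965*(-1/25)) = (1/38)*167 - (-1597/286 + 1993/5) = 167/38 - 1*562013/1430 = 167/38 - 562013/1430 = -5279421/13585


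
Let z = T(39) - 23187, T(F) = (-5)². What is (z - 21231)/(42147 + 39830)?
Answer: -44393/81977 ≈ -0.54153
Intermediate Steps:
T(F) = 25
z = -23162 (z = 25 - 23187 = -23162)
(z - 21231)/(42147 + 39830) = (-23162 - 21231)/(42147 + 39830) = -44393/81977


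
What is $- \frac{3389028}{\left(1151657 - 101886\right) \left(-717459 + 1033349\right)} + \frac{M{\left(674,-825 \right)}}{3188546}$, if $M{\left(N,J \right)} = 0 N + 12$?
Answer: $- \frac{1706681434752}{264340157528432435} \approx -6.4564 \cdot 10^{-6}$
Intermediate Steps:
$M{\left(N,J \right)} = 12$ ($M{\left(N,J \right)} = 0 + 12 = 12$)
$- \frac{3389028}{\left(1151657 - 101886\right) \left(-717459 + 1033349\right)} + \frac{M{\left(674,-825 \right)}}{3188546} = - \frac{3389028}{\left(1151657 - 101886\right) \left(-717459 + 1033349\right)} + \frac{12}{3188546} = - \frac{3389028}{1049771 \cdot 315890} + 12 \cdot \frac{1}{3188546} = - \frac{3389028}{331612161190} + \frac{6}{1594273} = \left(-3389028\right) \frac{1}{331612161190} + \frac{6}{1594273} = - \frac{1694514}{165806080595} + \frac{6}{1594273} = - \frac{1706681434752}{264340157528432435}$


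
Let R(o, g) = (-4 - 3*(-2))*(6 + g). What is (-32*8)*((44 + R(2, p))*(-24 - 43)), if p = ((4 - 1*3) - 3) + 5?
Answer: 1063424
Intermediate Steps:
p = 3 (p = ((4 - 3) - 3) + 5 = (1 - 3) + 5 = -2 + 5 = 3)
R(o, g) = 12 + 2*g (R(o, g) = (-4 + 6)*(6 + g) = 2*(6 + g) = 12 + 2*g)
(-32*8)*((44 + R(2, p))*(-24 - 43)) = (-32*8)*((44 + (12 + 2*3))*(-24 - 43)) = -256*(44 + (12 + 6))*(-67) = -256*(44 + 18)*(-67) = -15872*(-67) = -256*(-4154) = 1063424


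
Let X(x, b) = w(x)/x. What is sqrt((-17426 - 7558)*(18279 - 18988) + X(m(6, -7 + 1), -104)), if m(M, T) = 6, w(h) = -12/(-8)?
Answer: 5*sqrt(2834185)/2 ≈ 4208.8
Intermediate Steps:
w(h) = 3/2 (w(h) = -12*(-1/8) = 3/2)
X(x, b) = 3/(2*x)
sqrt((-17426 - 7558)*(18279 - 18988) + X(m(6, -7 + 1), -104)) = sqrt((-17426 - 7558)*(18279 - 18988) + (3/2)/6) = sqrt(-24984*(-709) + (3/2)*(1/6)) = sqrt(17713656 + 1/4) = sqrt(70854625/4) = 5*sqrt(2834185)/2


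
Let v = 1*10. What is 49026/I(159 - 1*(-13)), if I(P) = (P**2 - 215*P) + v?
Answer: -8171/1231 ≈ -6.6377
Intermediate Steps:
v = 10
I(P) = 10 + P**2 - 215*P (I(P) = (P**2 - 215*P) + 10 = 10 + P**2 - 215*P)
49026/I(159 - 1*(-13)) = 49026/(10 + (159 - 1*(-13))**2 - 215*(159 - 1*(-13))) = 49026/(10 + (159 + 13)**2 - 215*(159 + 13)) = 49026/(10 + 172**2 - 215*172) = 49026/(10 + 29584 - 36980) = 49026/(-7386) = 49026*(-1/7386) = -8171/1231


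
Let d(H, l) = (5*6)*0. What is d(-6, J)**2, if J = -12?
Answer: 0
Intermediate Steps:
d(H, l) = 0 (d(H, l) = 30*0 = 0)
d(-6, J)**2 = 0**2 = 0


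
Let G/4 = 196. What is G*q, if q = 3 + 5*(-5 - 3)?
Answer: -29008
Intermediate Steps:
G = 784 (G = 4*196 = 784)
q = -37 (q = 3 + 5*(-8) = 3 - 40 = -37)
G*q = 784*(-37) = -29008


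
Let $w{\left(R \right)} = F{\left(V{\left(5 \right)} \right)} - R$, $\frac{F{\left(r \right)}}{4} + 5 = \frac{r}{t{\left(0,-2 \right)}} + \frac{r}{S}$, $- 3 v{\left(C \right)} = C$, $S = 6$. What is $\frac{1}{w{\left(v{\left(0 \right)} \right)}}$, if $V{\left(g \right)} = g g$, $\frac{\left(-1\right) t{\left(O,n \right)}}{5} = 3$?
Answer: $- \frac{1}{10} \approx -0.1$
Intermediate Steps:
$t{\left(O,n \right)} = -15$ ($t{\left(O,n \right)} = \left(-5\right) 3 = -15$)
$v{\left(C \right)} = - \frac{C}{3}$
$V{\left(g \right)} = g^{2}$
$F{\left(r \right)} = -20 + \frac{2 r}{5}$ ($F{\left(r \right)} = -20 + 4 \left(\frac{r}{-15} + \frac{r}{6}\right) = -20 + 4 \left(r \left(- \frac{1}{15}\right) + r \frac{1}{6}\right) = -20 + 4 \left(- \frac{r}{15} + \frac{r}{6}\right) = -20 + 4 \frac{r}{10} = -20 + \frac{2 r}{5}$)
$w{\left(R \right)} = -10 - R$ ($w{\left(R \right)} = \left(-20 + \frac{2 \cdot 5^{2}}{5}\right) - R = \left(-20 + \frac{2}{5} \cdot 25\right) - R = \left(-20 + 10\right) - R = -10 - R$)
$\frac{1}{w{\left(v{\left(0 \right)} \right)}} = \frac{1}{-10 - \left(- \frac{1}{3}\right) 0} = \frac{1}{-10 - 0} = \frac{1}{-10 + 0} = \frac{1}{-10} = - \frac{1}{10}$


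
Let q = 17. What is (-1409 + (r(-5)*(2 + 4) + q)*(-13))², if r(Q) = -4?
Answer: 1737124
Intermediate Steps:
(-1409 + (r(-5)*(2 + 4) + q)*(-13))² = (-1409 + (-4*(2 + 4) + 17)*(-13))² = (-1409 + (-4*6 + 17)*(-13))² = (-1409 + (-24 + 17)*(-13))² = (-1409 - 7*(-13))² = (-1409 + 91)² = (-1318)² = 1737124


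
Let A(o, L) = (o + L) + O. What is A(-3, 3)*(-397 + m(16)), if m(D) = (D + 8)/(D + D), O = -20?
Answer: 7925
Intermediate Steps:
m(D) = (8 + D)/(2*D) (m(D) = (8 + D)/((2*D)) = (8 + D)*(1/(2*D)) = (8 + D)/(2*D))
A(o, L) = -20 + L + o (A(o, L) = (o + L) - 20 = (L + o) - 20 = -20 + L + o)
A(-3, 3)*(-397 + m(16)) = (-20 + 3 - 3)*(-397 + (½)*(8 + 16)/16) = -20*(-397 + (½)*(1/16)*24) = -20*(-397 + ¾) = -20*(-1585/4) = 7925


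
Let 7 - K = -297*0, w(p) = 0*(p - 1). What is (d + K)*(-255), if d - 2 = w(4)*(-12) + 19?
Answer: -7140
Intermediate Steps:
w(p) = 0 (w(p) = 0*(-1 + p) = 0)
K = 7 (K = 7 - (-297)*0 = 7 - 1*0 = 7 + 0 = 7)
d = 21 (d = 2 + (0*(-12) + 19) = 2 + (0 + 19) = 2 + 19 = 21)
(d + K)*(-255) = (21 + 7)*(-255) = 28*(-255) = -7140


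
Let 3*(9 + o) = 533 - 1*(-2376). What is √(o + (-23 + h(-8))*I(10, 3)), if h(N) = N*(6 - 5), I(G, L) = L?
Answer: √7809/3 ≈ 29.456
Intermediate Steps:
h(N) = N (h(N) = N*1 = N)
o = 2882/3 (o = -9 + (533 - 1*(-2376))/3 = -9 + (533 + 2376)/3 = -9 + (⅓)*2909 = -9 + 2909/3 = 2882/3 ≈ 960.67)
√(o + (-23 + h(-8))*I(10, 3)) = √(2882/3 + (-23 - 8)*3) = √(2882/3 - 31*3) = √(2882/3 - 93) = √(2603/3) = √7809/3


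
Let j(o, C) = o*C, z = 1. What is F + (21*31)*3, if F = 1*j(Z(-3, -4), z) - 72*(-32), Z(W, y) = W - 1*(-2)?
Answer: 4256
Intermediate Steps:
Z(W, y) = 2 + W (Z(W, y) = W + 2 = 2 + W)
j(o, C) = C*o
F = 2303 (F = 1*(1*(2 - 3)) - 72*(-32) = 1*(1*(-1)) + 2304 = 1*(-1) + 2304 = -1 + 2304 = 2303)
F + (21*31)*3 = 2303 + (21*31)*3 = 2303 + 651*3 = 2303 + 1953 = 4256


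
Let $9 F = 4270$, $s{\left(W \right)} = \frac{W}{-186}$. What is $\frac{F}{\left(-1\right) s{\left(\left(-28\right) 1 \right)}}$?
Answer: $- \frac{9455}{3} \approx -3151.7$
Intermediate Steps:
$s{\left(W \right)} = - \frac{W}{186}$ ($s{\left(W \right)} = W \left(- \frac{1}{186}\right) = - \frac{W}{186}$)
$F = \frac{4270}{9}$ ($F = \frac{1}{9} \cdot 4270 = \frac{4270}{9} \approx 474.44$)
$\frac{F}{\left(-1\right) s{\left(\left(-28\right) 1 \right)}} = \frac{4270}{9 \left(- \frac{\left(-1\right) \left(\left(-28\right) 1\right)}{186}\right)} = \frac{4270}{9 \left(- \frac{\left(-1\right) \left(-28\right)}{186}\right)} = \frac{4270}{9 \left(\left(-1\right) \frac{14}{93}\right)} = \frac{4270}{9 \left(- \frac{14}{93}\right)} = \frac{4270}{9} \left(- \frac{93}{14}\right) = - \frac{9455}{3}$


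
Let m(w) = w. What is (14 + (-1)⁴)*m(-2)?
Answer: -30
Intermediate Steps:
(14 + (-1)⁴)*m(-2) = (14 + (-1)⁴)*(-2) = (14 + 1)*(-2) = 15*(-2) = -30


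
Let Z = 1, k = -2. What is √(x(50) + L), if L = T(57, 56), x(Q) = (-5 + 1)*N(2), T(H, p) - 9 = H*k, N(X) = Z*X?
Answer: I*√113 ≈ 10.63*I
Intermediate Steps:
N(X) = X (N(X) = 1*X = X)
T(H, p) = 9 - 2*H (T(H, p) = 9 + H*(-2) = 9 - 2*H)
x(Q) = -8 (x(Q) = (-5 + 1)*2 = -4*2 = -8)
L = -105 (L = 9 - 2*57 = 9 - 114 = -105)
√(x(50) + L) = √(-8 - 105) = √(-113) = I*√113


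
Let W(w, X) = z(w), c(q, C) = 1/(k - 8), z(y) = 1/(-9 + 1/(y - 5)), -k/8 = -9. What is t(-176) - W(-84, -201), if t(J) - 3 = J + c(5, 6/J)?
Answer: -4436623/25664 ≈ -172.87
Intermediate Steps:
k = 72 (k = -8*(-9) = 72)
z(y) = 1/(-9 + 1/(-5 + y))
c(q, C) = 1/64 (c(q, C) = 1/(72 - 8) = 1/64)
W(w, X) = (5 - w)/(-46 + 9*w)
t(J) = 193/64 + J (t(J) = 3 + (J + 1/64) = 3 + (1/64 + J) = 193/64 + J)
t(-176) - W(-84, -201) = (193/64 - 176) - (5 - 1*(-84))/(-46 + 9*(-84)) = -11071/64 - (5 + 84)/(-46 - 756) = -11071/64 - 89/(-802) = -11071/64 - (-1)*89/802 = -11071/64 - 1*(-89/802) = -11071/64 + 89/802 = -4436623/25664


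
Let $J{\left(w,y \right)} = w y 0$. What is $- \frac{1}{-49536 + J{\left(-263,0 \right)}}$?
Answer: $\frac{1}{49536} \approx 2.0187 \cdot 10^{-5}$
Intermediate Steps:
$J{\left(w,y \right)} = 0$
$- \frac{1}{-49536 + J{\left(-263,0 \right)}} = - \frac{1}{-49536 + 0} = - \frac{1}{-49536} = \left(-1\right) \left(- \frac{1}{49536}\right) = \frac{1}{49536}$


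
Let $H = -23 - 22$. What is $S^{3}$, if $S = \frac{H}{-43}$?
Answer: $\frac{91125}{79507} \approx 1.1461$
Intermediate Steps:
$H = -45$ ($H = -23 - 22 = -45$)
$S = \frac{45}{43}$ ($S = - \frac{45}{-43} = \left(-45\right) \left(- \frac{1}{43}\right) = \frac{45}{43} \approx 1.0465$)
$S^{3} = \left(\frac{45}{43}\right)^{3} = \frac{91125}{79507}$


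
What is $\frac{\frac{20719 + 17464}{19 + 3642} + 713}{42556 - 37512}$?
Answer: $\frac{662119}{4616521} \approx 0.14342$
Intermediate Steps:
$\frac{\frac{20719 + 17464}{19 + 3642} + 713}{42556 - 37512} = \frac{\frac{38183}{3661} + 713}{5044} = \left(38183 \cdot \frac{1}{3661} + 713\right) \frac{1}{5044} = \left(\frac{38183}{3661} + 713\right) \frac{1}{5044} = \frac{2648476}{3661} \cdot \frac{1}{5044} = \frac{662119}{4616521}$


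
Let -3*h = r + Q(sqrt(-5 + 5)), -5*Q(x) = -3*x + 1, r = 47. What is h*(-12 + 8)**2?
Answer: -1248/5 ≈ -249.60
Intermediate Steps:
Q(x) = -1/5 + 3*x/5 (Q(x) = -(-3*x + 1)/5 = -(1 - 3*x)/5 = -1/5 + 3*x/5)
h = -78/5 (h = -(47 + (-1/5 + 3*sqrt(-5 + 5)/5))/3 = -(47 + (-1/5 + 3*sqrt(0)/5))/3 = -(47 + (-1/5 + (3/5)*0))/3 = -(47 + (-1/5 + 0))/3 = -(47 - 1/5)/3 = -1/3*234/5 = -78/5 ≈ -15.600)
h*(-12 + 8)**2 = -78*(-12 + 8)**2/5 = -78/5*(-4)**2 = -78/5*16 = -1248/5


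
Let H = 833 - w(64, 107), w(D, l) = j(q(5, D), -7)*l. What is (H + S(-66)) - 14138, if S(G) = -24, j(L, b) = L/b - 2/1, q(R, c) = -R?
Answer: -92340/7 ≈ -13191.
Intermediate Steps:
j(L, b) = -2 + L/b (j(L, b) = L/b - 2*1 = L/b - 2 = -2 + L/b)
w(D, l) = -9*l/7 (w(D, l) = (-2 - 1*5/(-7))*l = (-2 - 5*(-⅐))*l = (-2 + 5/7)*l = -9*l/7)
H = 6794/7 (H = 833 - (-9)*107/7 = 833 - 1*(-963/7) = 833 + 963/7 = 6794/7 ≈ 970.57)
(H + S(-66)) - 14138 = (6794/7 - 24) - 14138 = 6626/7 - 14138 = -92340/7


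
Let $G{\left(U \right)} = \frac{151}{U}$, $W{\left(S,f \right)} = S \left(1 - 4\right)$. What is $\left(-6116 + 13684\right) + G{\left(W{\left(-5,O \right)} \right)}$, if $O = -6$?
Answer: $\frac{113671}{15} \approx 7578.1$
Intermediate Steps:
$W{\left(S,f \right)} = - 3 S$ ($W{\left(S,f \right)} = S \left(-3\right) = - 3 S$)
$\left(-6116 + 13684\right) + G{\left(W{\left(-5,O \right)} \right)} = \left(-6116 + 13684\right) + \frac{151}{\left(-3\right) \left(-5\right)} = 7568 + \frac{151}{15} = \frac{113671}{15}$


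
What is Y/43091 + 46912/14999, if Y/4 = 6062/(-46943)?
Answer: 94894206283704/30340289374187 ≈ 3.1277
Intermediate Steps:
Y = -24248/46943 (Y = 4*(6062/(-46943)) = 4*(6062*(-1/46943)) = 4*(-6062/46943) = -24248/46943 ≈ -0.51654)
Y/43091 + 46912/14999 = -24248/46943/43091 + 46912/14999 = -24248/46943*1/43091 + 46912*(1/14999) = -24248/2022820813 + 46912/14999 = 94894206283704/30340289374187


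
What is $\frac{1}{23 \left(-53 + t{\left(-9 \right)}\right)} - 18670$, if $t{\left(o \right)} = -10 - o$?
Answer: $- \frac{23188141}{1242} \approx -18670.0$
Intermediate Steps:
$\frac{1}{23 \left(-53 + t{\left(-9 \right)}\right)} - 18670 = \frac{1}{23 \left(-53 - 1\right)} - 18670 = \frac{1}{23 \left(-54\right)} - 18670 = \frac{1}{-1242} - 18670 = - \frac{1}{1242} - 18670 = - \frac{23188141}{1242}$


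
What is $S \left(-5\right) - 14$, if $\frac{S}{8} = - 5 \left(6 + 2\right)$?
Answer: $1586$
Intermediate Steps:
$S = -320$ ($S = 8 \left(- 5 \left(6 + 2\right)\right) = 8 \left(\left(-5\right) 8\right) = 8 \left(-40\right) = -320$)
$S \left(-5\right) - 14 = \left(-320\right) \left(-5\right) - 14 = 1600 - 14 = 1586$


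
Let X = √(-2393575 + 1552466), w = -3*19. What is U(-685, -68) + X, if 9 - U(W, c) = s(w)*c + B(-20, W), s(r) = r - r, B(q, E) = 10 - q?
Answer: -21 + I*√841109 ≈ -21.0 + 917.12*I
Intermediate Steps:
w = -57
s(r) = 0
U(W, c) = -21 (U(W, c) = 9 - (0*c + (10 - 1*(-20))) = 9 - (0 + (10 + 20)) = 9 - (0 + 30) = 9 - 1*30 = 9 - 30 = -21)
X = I*√841109 (X = √(-841109) = I*√841109 ≈ 917.12*I)
U(-685, -68) + X = -21 + I*√841109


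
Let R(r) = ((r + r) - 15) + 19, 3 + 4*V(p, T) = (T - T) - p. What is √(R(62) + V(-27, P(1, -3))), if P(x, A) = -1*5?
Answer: √134 ≈ 11.576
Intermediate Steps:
P(x, A) = -5
V(p, T) = -¾ - p/4 (V(p, T) = -¾ + ((T - T) - p)/4 = -¾ + (0 - p)/4 = -¾ + (-p)/4 = -¾ - p/4)
R(r) = 4 + 2*r (R(r) = (2*r - 15) + 19 = (-15 + 2*r) + 19 = 4 + 2*r)
√(R(62) + V(-27, P(1, -3))) = √((4 + 2*62) + (-¾ - ¼*(-27))) = √((4 + 124) + (-¾ + 27/4)) = √(128 + 6) = √134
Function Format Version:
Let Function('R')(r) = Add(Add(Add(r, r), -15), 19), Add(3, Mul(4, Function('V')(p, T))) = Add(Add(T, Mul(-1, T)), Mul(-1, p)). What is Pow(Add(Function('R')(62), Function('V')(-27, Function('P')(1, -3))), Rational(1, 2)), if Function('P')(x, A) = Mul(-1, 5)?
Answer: Pow(134, Rational(1, 2)) ≈ 11.576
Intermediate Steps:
Function('P')(x, A) = -5
Function('V')(p, T) = Add(Rational(-3, 4), Mul(Rational(-1, 4), p)) (Function('V')(p, T) = Add(Rational(-3, 4), Mul(Rational(1, 4), Add(Add(T, Mul(-1, T)), Mul(-1, p)))) = Add(Rational(-3, 4), Mul(Rational(1, 4), Add(0, Mul(-1, p)))) = Add(Rational(-3, 4), Mul(Rational(1, 4), Mul(-1, p))) = Add(Rational(-3, 4), Mul(Rational(-1, 4), p)))
Function('R')(r) = Add(4, Mul(2, r)) (Function('R')(r) = Add(Add(Mul(2, r), -15), 19) = Add(Add(-15, Mul(2, r)), 19) = Add(4, Mul(2, r)))
Pow(Add(Function('R')(62), Function('V')(-27, Function('P')(1, -3))), Rational(1, 2)) = Pow(Add(Add(4, Mul(2, 62)), Add(Rational(-3, 4), Mul(Rational(-1, 4), -27))), Rational(1, 2)) = Pow(Add(Add(4, 124), Add(Rational(-3, 4), Rational(27, 4))), Rational(1, 2)) = Pow(Add(128, 6), Rational(1, 2)) = Pow(134, Rational(1, 2))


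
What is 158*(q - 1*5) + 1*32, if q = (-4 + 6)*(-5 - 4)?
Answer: -3602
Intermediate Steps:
q = -18 (q = 2*(-9) = -18)
158*(q - 1*5) + 1*32 = 158*(-18 - 1*5) + 1*32 = 158*(-18 - 5) + 32 = 158*(-23) + 32 = -3634 + 32 = -3602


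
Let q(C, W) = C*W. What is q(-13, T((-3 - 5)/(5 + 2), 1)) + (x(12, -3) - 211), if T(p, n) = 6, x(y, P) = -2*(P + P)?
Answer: -277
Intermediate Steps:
x(y, P) = -4*P
q(-13, T((-3 - 5)/(5 + 2), 1)) + (x(12, -3) - 211) = -13*6 + (-4*(-3) - 211) = -78 + (12 - 211) = -78 - 199 = -277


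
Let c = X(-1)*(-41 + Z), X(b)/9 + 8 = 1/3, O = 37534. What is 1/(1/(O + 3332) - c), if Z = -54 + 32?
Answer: -40866/177644501 ≈ -0.00023004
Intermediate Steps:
Z = -22
X(b) = -69 (X(b) = -72 + 9/3 = -72 + 9*(⅓) = -72 + 3 = -69)
c = 4347 (c = -69*(-41 - 22) = -69*(-63) = 4347)
1/(1/(O + 3332) - c) = 1/(1/(37534 + 3332) - 1*4347) = 1/(1/40866 - 4347) = 1/(-177644501/40866) = -40866/177644501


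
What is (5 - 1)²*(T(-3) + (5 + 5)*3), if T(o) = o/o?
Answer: 496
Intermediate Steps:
T(o) = 1
(5 - 1)²*(T(-3) + (5 + 5)*3) = (5 - 1)²*(1 + (5 + 5)*3) = 4²*(1 + 10*3) = 16*(1 + 30) = 16*31 = 496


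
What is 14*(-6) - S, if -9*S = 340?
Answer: -416/9 ≈ -46.222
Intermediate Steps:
S = -340/9 (S = -⅑*340 = -340/9 ≈ -37.778)
14*(-6) - S = 14*(-6) - 1*(-340/9) = -84 + 340/9 = -416/9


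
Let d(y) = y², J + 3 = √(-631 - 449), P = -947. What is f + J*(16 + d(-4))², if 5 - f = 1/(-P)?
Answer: -2904450/947 + 6144*I*√30 ≈ -3067.0 + 33652.0*I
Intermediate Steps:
J = -3 + 6*I*√30 (J = -3 + √(-631 - 449) = -3 + √(-1080) = -3 + 6*I*√30 ≈ -3.0 + 32.863*I)
f = 4734/947 (f = 5 - 1/((-1*(-947))) = 5 - 1/947 = 4734/947 ≈ 4.9989)
f + J*(16 + d(-4))² = 4734/947 + (-3 + 6*I*√30)*(16 + (-4)²)² = 4734/947 + (-3 + 6*I*√30)*(16 + 16)² = 4734/947 + (-3 + 6*I*√30)*32² = 4734/947 + (-3 + 6*I*√30)*1024 = 4734/947 + (-3072 + 6144*I*√30) = -2904450/947 + 6144*I*√30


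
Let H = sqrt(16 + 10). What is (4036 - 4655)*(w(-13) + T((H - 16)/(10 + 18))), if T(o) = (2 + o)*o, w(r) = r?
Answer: 3344457/392 - 1857*sqrt(26)/98 ≈ 8435.2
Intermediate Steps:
H = sqrt(26) ≈ 5.0990
T(o) = o*(2 + o)
(4036 - 4655)*(w(-13) + T((H - 16)/(10 + 18))) = (4036 - 4655)*(-13 + ((sqrt(26) - 16)/(10 + 18))*(2 + (sqrt(26) - 16)/(10 + 18))) = -619*(-13 + ((-16 + sqrt(26))/28)*(2 + (-16 + sqrt(26))/28)) = -619*(-13 + ((-16 + sqrt(26))*(1/28))*(2 + (-16 + sqrt(26))*(1/28))) = -619*(-13 + (-4/7 + sqrt(26)/28)*(2 + (-4/7 + sqrt(26)/28))) = -619*(-13 + (-4/7 + sqrt(26)/28)*(10/7 + sqrt(26)/28)) = 8047 - 619*(-4/7 + sqrt(26)/28)*(10/7 + sqrt(26)/28)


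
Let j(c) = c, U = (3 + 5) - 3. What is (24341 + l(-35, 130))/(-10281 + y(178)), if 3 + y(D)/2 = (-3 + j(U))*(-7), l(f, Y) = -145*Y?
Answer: -5491/10315 ≈ -0.53233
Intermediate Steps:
U = 5 (U = 8 - 3 = 5)
y(D) = -34 (y(D) = -6 + 2*((-3 + 5)*(-7)) = -6 + 2*(2*(-7)) = -6 + 2*(-14) = -6 - 28 = -34)
(24341 + l(-35, 130))/(-10281 + y(178)) = (24341 - 145*130)/(-10281 - 34) = (24341 - 18850)/(-10315) = 5491*(-1/10315) = -5491/10315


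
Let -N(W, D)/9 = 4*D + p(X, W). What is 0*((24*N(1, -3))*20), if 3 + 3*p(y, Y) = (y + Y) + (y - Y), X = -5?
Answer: 0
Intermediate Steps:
p(y, Y) = -1 + 2*y/3 (p(y, Y) = -1 + ((y + Y) + (y - Y))/3 = -1 + ((Y + y) + (y - Y))/3 = -1 + (2*y)/3 = -1 + 2*y/3)
N(W, D) = 39 - 36*D (N(W, D) = -9*(4*D + (-1 + (⅔)*(-5))) = -9*(4*D + (-1 - 10/3)) = -9*(4*D - 13/3) = -9*(-13/3 + 4*D) = 39 - 36*D)
0*((24*N(1, -3))*20) = 0*((24*(39 - 36*(-3)))*20) = 0*((24*(39 + 108))*20) = 0*((24*147)*20) = 0*(3528*20) = 0*70560 = 0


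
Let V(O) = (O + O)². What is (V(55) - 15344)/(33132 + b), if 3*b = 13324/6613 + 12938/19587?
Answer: -630287291646/6437497111129 ≈ -0.097909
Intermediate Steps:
V(O) = 4*O² (V(O) = (2*O)² = 4*O²)
b = 346536182/388586493 (b = (13324/6613 + 12938/19587)/3 = (⅓)*(346536182/129528831) = 346536182/388586493 ≈ 0.89179)
(V(55) - 15344)/(33132 + b) = (4*55² - 15344)/(33132 + 346536182/388586493) = (4*3025 - 15344)/(12874994222258/388586493) = (12100 - 15344)*(388586493/12874994222258) = -3244*388586493/12874994222258 = -630287291646/6437497111129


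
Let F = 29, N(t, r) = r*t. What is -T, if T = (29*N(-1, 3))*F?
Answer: 2523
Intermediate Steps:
T = -2523 (T = (29*(3*(-1)))*29 = (29*(-3))*29 = -87*29 = -2523)
-T = -1*(-2523) = 2523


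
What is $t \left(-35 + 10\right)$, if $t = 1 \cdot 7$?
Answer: $-175$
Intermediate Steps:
$t = 7$
$t \left(-35 + 10\right) = 7 \left(-35 + 10\right) = 7 \left(-25\right) = -175$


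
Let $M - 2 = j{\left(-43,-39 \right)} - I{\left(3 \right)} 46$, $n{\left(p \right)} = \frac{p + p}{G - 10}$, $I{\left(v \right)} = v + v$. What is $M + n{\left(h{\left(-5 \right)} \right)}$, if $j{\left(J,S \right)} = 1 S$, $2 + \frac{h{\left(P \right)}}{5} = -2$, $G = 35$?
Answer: $- \frac{1573}{5} \approx -314.6$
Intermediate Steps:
$h{\left(P \right)} = -20$ ($h{\left(P \right)} = -10 + 5 \left(-2\right) = -10 - 10 = -20$)
$I{\left(v \right)} = 2 v$
$j{\left(J,S \right)} = S$
$n{\left(p \right)} = \frac{2 p}{25}$ ($n{\left(p \right)} = \frac{p + p}{35 - 10} = \frac{2 p}{25}$)
$M = -313$ ($M = 2 - \left(39 + 2 \cdot 3 \cdot 46\right) = 2 - \left(39 + 6 \cdot 46\right) = 2 - 315 = -313$)
$M + n{\left(h{\left(-5 \right)} \right)} = -313 + \frac{2}{25} \left(-20\right) = -313 - \frac{8}{5} = - \frac{1573}{5}$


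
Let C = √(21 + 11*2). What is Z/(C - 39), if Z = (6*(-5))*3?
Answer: 1755/739 + 45*√43/739 ≈ 2.7741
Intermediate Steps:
C = √43 (C = √(21 + 22) = √43 ≈ 6.5574)
Z = -90 (Z = -30*3 = -90)
Z/(C - 39) = -90/(√43 - 39) = -90/(-39 + √43)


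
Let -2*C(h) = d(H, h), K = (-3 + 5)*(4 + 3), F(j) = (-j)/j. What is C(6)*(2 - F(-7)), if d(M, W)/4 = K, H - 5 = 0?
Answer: -84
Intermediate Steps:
H = 5 (H = 5 + 0 = 5)
F(j) = -1
K = 14 (K = 2*7 = 14)
d(M, W) = 56 (d(M, W) = 4*14 = 56)
C(h) = -28 (C(h) = -1/2*56 = -28)
C(6)*(2 - F(-7)) = -28*(2 - 1*(-1)) = -28*(2 + 1) = -28*3 = -84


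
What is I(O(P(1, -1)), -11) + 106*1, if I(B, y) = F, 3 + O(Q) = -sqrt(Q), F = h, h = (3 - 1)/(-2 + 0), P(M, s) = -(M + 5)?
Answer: 105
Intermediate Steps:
P(M, s) = -5 - M (P(M, s) = -(5 + M) = -5 - M)
h = -1 (h = 2/(-2) = 2*(-1/2) = -1)
F = -1
O(Q) = -3 - sqrt(Q)
I(B, y) = -1
I(O(P(1, -1)), -11) + 106*1 = -1 + 106*1 = -1 + 106 = 105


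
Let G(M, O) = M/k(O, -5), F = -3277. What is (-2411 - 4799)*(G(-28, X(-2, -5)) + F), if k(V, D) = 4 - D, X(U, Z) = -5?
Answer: 212846410/9 ≈ 2.3650e+7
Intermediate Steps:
G(M, O) = M/9 (G(M, O) = M/(4 - 1*(-5)) = M/(4 + 5) = M/9)
(-2411 - 4799)*(G(-28, X(-2, -5)) + F) = (-2411 - 4799)*((⅑)*(-28) - 3277) = -7210*(-28/9 - 3277) = -7210*(-29521/9) = 212846410/9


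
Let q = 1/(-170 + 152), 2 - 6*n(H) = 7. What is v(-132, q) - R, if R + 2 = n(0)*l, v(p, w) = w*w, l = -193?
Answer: -51461/324 ≈ -158.83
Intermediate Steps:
n(H) = -⅚ (n(H) = ⅓ - ⅙*7 = ⅓ - 7/6 = -⅚)
q = -1/18 (q = 1/(-18) = -1/18 ≈ -0.055556)
v(p, w) = w²
R = 953/6 (R = -2 - ⅚*(-193) = -2 + 965/6 = 953/6 ≈ 158.83)
v(-132, q) - R = (-1/18)² - 1*953/6 = 1/324 - 953/6 = -51461/324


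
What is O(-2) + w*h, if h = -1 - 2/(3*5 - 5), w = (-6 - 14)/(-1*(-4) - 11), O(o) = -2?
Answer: -38/7 ≈ -5.4286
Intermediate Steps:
w = 20/7 (w = -20/(4 - 11) = -20/(-7) = -20*(-⅐) = 20/7 ≈ 2.8571)
h = -6/5 (h = -1 - 2/(15 - 5) = -1 - 2/10 = -1 + (⅒)*(-2) = -1 - ⅕ = -6/5 ≈ -1.2000)
O(-2) + w*h = -2 + (20/7)*(-6/5) = -2 - 24/7 = -38/7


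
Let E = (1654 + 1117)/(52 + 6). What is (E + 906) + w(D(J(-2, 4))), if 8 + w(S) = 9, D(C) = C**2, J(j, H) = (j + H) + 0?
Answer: 55377/58 ≈ 954.78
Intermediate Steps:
J(j, H) = H + j (J(j, H) = (H + j) + 0 = H + j)
E = 2771/58 ≈ 47.776
w(S) = 1 (w(S) = -8 + 9 = 1)
(E + 906) + w(D(J(-2, 4))) = (2771/58 + 906) + 1 = 55319/58 + 1 = 55377/58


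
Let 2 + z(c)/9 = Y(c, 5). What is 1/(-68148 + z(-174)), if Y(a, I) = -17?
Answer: -1/68319 ≈ -1.4637e-5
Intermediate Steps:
z(c) = -171 (z(c) = -18 + 9*(-17) = -18 - 153 = -171)
1/(-68148 + z(-174)) = 1/(-68148 - 171) = 1/(-68319) = -1/68319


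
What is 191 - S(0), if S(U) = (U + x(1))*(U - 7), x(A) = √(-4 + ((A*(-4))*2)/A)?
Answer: 191 + 14*I*√3 ≈ 191.0 + 24.249*I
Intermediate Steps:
x(A) = 2*I*√3 (x(A) = √(-4 + (-4*A*2)/A) = √(-4 + (-8*A)/A) = √(-4 - 8) = √(-12) = 2*I*√3)
S(U) = (-7 + U)*(U + 2*I*√3) (S(U) = (U + 2*I*√3)*(U - 7) = (U + 2*I*√3)*(-7 + U) = (-7 + U)*(U + 2*I*√3))
191 - S(0) = 191 - (0² - 7*0 - 14*I*√3 + 2*I*0*√3) = 191 - (0 + 0 - 14*I*√3 + 0) = 191 - (-14)*I*√3 = 191 + 14*I*√3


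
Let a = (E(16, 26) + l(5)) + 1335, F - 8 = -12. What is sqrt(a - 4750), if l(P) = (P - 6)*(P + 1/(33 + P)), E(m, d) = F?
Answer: 3*I*sqrt(549366)/38 ≈ 58.515*I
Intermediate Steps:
F = -4 (F = 8 - 12 = -4)
E(m, d) = -4
l(P) = (-6 + P)*(P + 1/(33 + P))
a = 50387/38 (a = (-4 + (-6 + 5**3 - 197*5 + 27*5**2)/(33 + 5)) + 1335 = (-4 + (-6 + 125 - 985 + 27*25)/38) + 1335 = (-4 + (-6 + 125 - 985 + 675)/38) + 1335 = (-4 + (1/38)*(-191)) + 1335 = (-4 - 191/38) + 1335 = -343/38 + 1335 = 50387/38 ≈ 1326.0)
sqrt(a - 4750) = sqrt(50387/38 - 4750) = sqrt(-130113/38) = 3*I*sqrt(549366)/38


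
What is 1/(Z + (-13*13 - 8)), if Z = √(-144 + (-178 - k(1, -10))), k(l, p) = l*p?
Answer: -59/10547 - 2*I*√78/31641 ≈ -0.005594 - 0.00055825*I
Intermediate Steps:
Z = 2*I*√78 (Z = √(-144 + (-178 - (-10))) = √(-144 + (-178 - 1*(-10))) = √(-144 + (-178 + 10)) = √(-144 - 168) = √(-312) = 2*I*√78 ≈ 17.664*I)
1/(Z + (-13*13 - 8)) = 1/(2*I*√78 + (-13*13 - 8)) = 1/(2*I*√78 + (-169 - 8)) = 1/(2*I*√78 - 177) = 1/(-177 + 2*I*√78)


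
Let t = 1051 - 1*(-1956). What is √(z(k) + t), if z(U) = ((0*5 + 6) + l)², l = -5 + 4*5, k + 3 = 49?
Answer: 2*√862 ≈ 58.720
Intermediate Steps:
k = 46 (k = -3 + 49 = 46)
l = 15 (l = -5 + 20 = 15)
z(U) = 441 (z(U) = ((0*5 + 6) + 15)² = ((0 + 6) + 15)² = (6 + 15)² = 21² = 441)
t = 3007 (t = 1051 + 1956 = 3007)
√(z(k) + t) = √(441 + 3007) = √3448 = 2*√862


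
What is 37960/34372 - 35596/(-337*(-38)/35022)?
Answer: -412010874326/4232383 ≈ -97347.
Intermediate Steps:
37960/34372 - 35596/(-337*(-38)/35022) = 37960*(1/34372) - 35596/(12806*(1/35022)) = 730/661 - 35596/6403/17511 = 730/661 - 35596*17511/6403 = 730/661 - 623321556/6403 = -412010874326/4232383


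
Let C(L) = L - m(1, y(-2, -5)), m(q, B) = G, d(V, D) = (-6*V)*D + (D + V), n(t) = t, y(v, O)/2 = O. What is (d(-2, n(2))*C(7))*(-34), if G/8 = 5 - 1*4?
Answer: 816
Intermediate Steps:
G = 8 (G = 8*(5 - 1*4) = 8*(5 - 4) = 8*1 = 8)
y(v, O) = 2*O
d(V, D) = D + V - 6*D*V (d(V, D) = -6*D*V + (D + V) = D + V - 6*D*V)
m(q, B) = 8
C(L) = -8 + L (C(L) = L - 1*8 = L - 8 = -8 + L)
(d(-2, n(2))*C(7))*(-34) = ((2 - 2 - 6*2*(-2))*(-8 + 7))*(-34) = ((2 - 2 + 24)*(-1))*(-34) = (24*(-1))*(-34) = -24*(-34) = 816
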